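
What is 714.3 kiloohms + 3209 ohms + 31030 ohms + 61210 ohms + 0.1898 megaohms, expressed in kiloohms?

999.549 kiloohms

In kiloohms:
  714.3 kiloohms → 714.3
  3209 ohms = 3209 × 10^-3 kiloohms = 3.209
  31030 ohms = 31030 × 10^-3 kiloohms = 31.03
  61210 ohms = 61210 × 10^-3 kiloohms = 61.21
  0.1898 megaohms = 0.1898 × 10^3 kiloohms = 189.8
Sum: 714.3 + 3.209 + 31.03 + 61.21 + 189.8 = 999.549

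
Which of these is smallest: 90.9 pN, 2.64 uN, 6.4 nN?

90.9 pN

90.9 pN = 0.0000000000909 N
2.64 uN = 0.00000264 N
6.4 nN = 0.0000000064 N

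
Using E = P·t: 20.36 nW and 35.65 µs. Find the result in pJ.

0.725834 pJ

20.36 × 10⁻⁹ × 35.65 × 10⁻⁶ = 725.834 × 10⁻¹⁵ J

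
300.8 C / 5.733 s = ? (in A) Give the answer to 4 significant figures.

(300.8) / (5.733) = 52.4682 A

52.47 A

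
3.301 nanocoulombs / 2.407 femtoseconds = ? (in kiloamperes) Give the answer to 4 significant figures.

(3.301e-9) / (2.407e-15) = 1.37142e6 A

1371 kiloamperes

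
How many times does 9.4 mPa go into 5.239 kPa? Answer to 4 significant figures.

(5.239 × 10^3) / (9.4 × 10^-3) = 0.55734 × 10^6

557300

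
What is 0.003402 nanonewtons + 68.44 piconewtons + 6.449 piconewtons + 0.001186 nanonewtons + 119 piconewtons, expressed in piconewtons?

198.477 piconewtons

In piconewtons:
  0.003402 nanonewtons = 0.003402 × 10³ piconewtons = 3.402
  68.44 piconewtons → 68.44
  6.449 piconewtons → 6.449
  0.001186 nanonewtons = 0.001186 × 10³ piconewtons = 1.186
  119 piconewtons → 119
Sum: 3.402 + 68.44 + 6.449 + 1.186 + 119 = 198.477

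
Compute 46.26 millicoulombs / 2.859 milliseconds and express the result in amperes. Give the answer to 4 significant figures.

16.18 amperes

(46.26 × 10^-3) / (2.859 × 10^-3) = 16.1805 A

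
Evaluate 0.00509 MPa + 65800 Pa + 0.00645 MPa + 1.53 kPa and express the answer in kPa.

In kPa:
  0.00509 MPa = 0.00509 × 10³ kPa = 5.09
  65800 Pa = 65800 × 10⁻³ kPa = 65.8
  0.00645 MPa = 0.00645 × 10³ kPa = 6.45
  1.53 kPa → 1.53
Sum: 5.09 + 65.8 + 6.45 + 1.53 = 78.87

78.87 kPa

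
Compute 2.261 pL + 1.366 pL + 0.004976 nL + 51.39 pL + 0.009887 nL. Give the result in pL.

In pL:
  2.261 pL → 2.261
  1.366 pL → 1.366
  0.004976 nL = 0.004976 × 10^3 pL = 4.976
  51.39 pL → 51.39
  0.009887 nL = 0.009887 × 10^3 pL = 9.887
Sum: 2.261 + 1.366 + 4.976 + 51.39 + 9.887 = 69.88

69.88 pL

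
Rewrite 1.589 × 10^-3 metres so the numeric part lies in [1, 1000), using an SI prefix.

= 1.589 × 10^-3 metres; 10^-3 is milli.

1.589 millimetres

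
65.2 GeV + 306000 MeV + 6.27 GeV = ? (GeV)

In GeV:
  65.2 GeV → 65.2
  306000 MeV = 306000 × 10⁻³ GeV = 306
  6.27 GeV → 6.27
Sum: 65.2 + 306 + 6.27 = 377.47

377.47 GeV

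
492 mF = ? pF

milli = 10⁻³, pico = 10⁻¹²; factor is 10⁹.
492 × 10⁹ = 492000000000

492000000000 pF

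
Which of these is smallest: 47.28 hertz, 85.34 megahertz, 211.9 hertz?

47.28 hertz

47.28 hertz = 47.28 hertz
85.34 megahertz = 85340000 hertz
211.9 hertz = 211.9 hertz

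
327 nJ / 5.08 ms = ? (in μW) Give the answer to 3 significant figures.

64.4 μW

(327 × 10⁻⁹) / (5.08 × 10⁻³) = 64.37 × 10⁻⁶ W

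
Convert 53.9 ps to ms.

0.0000000539 ms

pico = 10⁻¹², milli = 10⁻³; factor is 10⁻⁹.
53.9 × 10⁻⁹ = 0.0000000539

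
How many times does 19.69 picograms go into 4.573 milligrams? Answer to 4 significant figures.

232200000

(4.573 × 10^-3) / (19.69 × 10^-12) = 0.23225 × 10^9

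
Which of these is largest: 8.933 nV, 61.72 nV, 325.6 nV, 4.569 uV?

8.933 nV = 0.000000008933 V
61.72 nV = 0.00000006172 V
325.6 nV = 0.0000003256 V
4.569 uV = 0.000004569 V

4.569 uV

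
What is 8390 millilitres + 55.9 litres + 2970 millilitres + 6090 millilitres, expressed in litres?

73.35 litres

In litres:
  8390 millilitres = 8390 × 10^-3 litres = 8.39
  55.9 litres → 55.9
  2970 millilitres = 2970 × 10^-3 litres = 2.97
  6090 millilitres = 6090 × 10^-3 litres = 6.09
Sum: 8.39 + 55.9 + 2.97 + 6.09 = 73.35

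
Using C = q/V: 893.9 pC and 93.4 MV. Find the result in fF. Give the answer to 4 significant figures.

0.009571 fF

(893.9 × 10^-12) / (93.4 × 10^6) = 9.57066 × 10^-18 F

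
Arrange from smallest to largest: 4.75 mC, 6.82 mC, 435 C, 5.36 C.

4.75 mC < 6.82 mC < 5.36 C < 435 C

4.75 mC = 0.00475 C
6.82 mC = 0.00682 C
435 C = 435 C
5.36 C = 5.36 C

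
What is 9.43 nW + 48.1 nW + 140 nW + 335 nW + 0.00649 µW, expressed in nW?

In nW:
  9.43 nW → 9.43
  48.1 nW → 48.1
  140 nW → 140
  335 nW → 335
  0.00649 µW = 0.00649e3 nW = 6.49
Sum: 9.43 + 48.1 + 140 + 335 + 6.49 = 539.02

539.02 nW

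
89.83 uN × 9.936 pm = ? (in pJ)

89.83e-6 × 9.936e-12 = 892.55088e-18 J

0.00089255088 pJ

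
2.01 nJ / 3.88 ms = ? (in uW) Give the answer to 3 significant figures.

0.518 uW

(2.01 × 10⁻⁹) / (3.88 × 10⁻³) = 0.51804 × 10⁻⁶ W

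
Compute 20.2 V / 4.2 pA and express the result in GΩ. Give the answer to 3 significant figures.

4810 GΩ

(20.2) / (4.2e-12) = 4.8095e12 Ω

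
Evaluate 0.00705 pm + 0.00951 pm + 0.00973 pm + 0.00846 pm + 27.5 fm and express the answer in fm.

62.25 fm

In fm:
  0.00705 pm = 0.00705 × 10³ fm = 7.05
  0.00951 pm = 0.00951 × 10³ fm = 9.51
  0.00973 pm = 0.00973 × 10³ fm = 9.73
  0.00846 pm = 0.00846 × 10³ fm = 8.46
  27.5 fm → 27.5
Sum: 7.05 + 9.51 + 9.73 + 8.46 + 27.5 = 62.25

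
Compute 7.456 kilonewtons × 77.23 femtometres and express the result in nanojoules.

0.57582688 nanojoules

7.456 × 10^3 × 77.23 × 10^-15 = 575.82688 × 10^-12 J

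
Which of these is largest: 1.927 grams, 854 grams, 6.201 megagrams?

1.927 grams = 1.927 grams
854 grams = 854 grams
6.201 megagrams = 6201000 grams

6.201 megagrams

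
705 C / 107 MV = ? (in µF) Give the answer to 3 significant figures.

6.59 µF

(705) / (107 × 10⁶) = 6.5888 × 10⁻⁶ F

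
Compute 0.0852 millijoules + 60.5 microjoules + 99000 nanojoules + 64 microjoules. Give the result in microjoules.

In microjoules:
  0.0852 millijoules = 0.0852 × 10³ microjoules = 85.2
  60.5 microjoules → 60.5
  99000 nanojoules = 99000 × 10⁻³ microjoules = 99
  64 microjoules → 64
Sum: 85.2 + 60.5 + 99 + 64 = 308.7

308.7 microjoules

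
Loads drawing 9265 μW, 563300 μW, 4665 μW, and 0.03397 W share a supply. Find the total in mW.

611.2 mW

In mW:
  9265 μW = 9265e-3 mW = 9.265
  563300 μW = 563300e-3 mW = 563.3
  4665 μW = 4665e-3 mW = 4.665
  0.03397 W = 0.03397e3 mW = 33.97
Sum: 9.265 + 563.3 + 4.665 + 33.97 = 611.2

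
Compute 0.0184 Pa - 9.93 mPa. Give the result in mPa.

8.47 mPa

In mPa:
  0.0184 Pa = 0.0184e3 mPa = 18.4
  9.93 mPa → 9.93
Difference: 18.4 - 9.93 = 8.47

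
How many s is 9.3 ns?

nano = 10^-9, (no prefix) = 10^0; factor is 10^-9.
9.3 × 10^-9 = 0.0000000093

0.0000000093 s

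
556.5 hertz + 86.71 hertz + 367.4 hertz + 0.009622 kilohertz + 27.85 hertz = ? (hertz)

1048.082 hertz

In hertz:
  556.5 hertz → 556.5
  86.71 hertz → 86.71
  367.4 hertz → 367.4
  0.009622 kilohertz = 0.009622e3 hertz = 9.622
  27.85 hertz → 27.85
Sum: 556.5 + 86.71 + 367.4 + 9.622 + 27.85 = 1048.082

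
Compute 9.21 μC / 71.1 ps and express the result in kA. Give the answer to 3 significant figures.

(9.21e-6) / (71.1e-12) = 0.12954e6 A

130 kA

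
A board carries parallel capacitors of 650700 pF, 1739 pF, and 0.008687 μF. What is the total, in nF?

661.126 nF

In nF:
  650700 pF = 650700 × 10^-3 nF = 650.7
  1739 pF = 1739 × 10^-3 nF = 1.739
  0.008687 μF = 0.008687 × 10^3 nF = 8.687
Sum: 650.7 + 1.739 + 8.687 = 661.126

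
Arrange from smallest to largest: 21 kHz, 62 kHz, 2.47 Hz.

21 kHz = 21000 Hz
62 kHz = 62000 Hz
2.47 Hz = 2.47 Hz

2.47 Hz < 21 kHz < 62 kHz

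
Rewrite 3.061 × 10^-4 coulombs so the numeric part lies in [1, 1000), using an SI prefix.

= 306.1 × 10^-6 coulombs; 10^-6 is micro.

306.1 microcoulombs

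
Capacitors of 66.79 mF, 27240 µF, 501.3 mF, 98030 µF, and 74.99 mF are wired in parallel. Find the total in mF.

768.35 mF

In mF:
  66.79 mF → 66.79
  27240 µF = 27240 × 10⁻³ mF = 27.24
  501.3 mF → 501.3
  98030 µF = 98030 × 10⁻³ mF = 98.03
  74.99 mF → 74.99
Sum: 66.79 + 27.24 + 501.3 + 98.03 + 74.99 = 768.35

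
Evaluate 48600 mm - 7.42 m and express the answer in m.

41.18 m

In m:
  48600 mm = 48600e-3 m = 48.6
  7.42 m → 7.42
Difference: 48.6 - 7.42 = 41.18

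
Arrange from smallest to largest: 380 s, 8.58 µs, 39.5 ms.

8.58 µs < 39.5 ms < 380 s

380 s = 380 s
8.58 µs = 0.00000858 s
39.5 ms = 0.0395 s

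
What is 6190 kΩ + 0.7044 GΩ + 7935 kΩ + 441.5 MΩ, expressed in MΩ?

1160.025 MΩ

In MΩ:
  6190 kΩ = 6190e-3 MΩ = 6.19
  0.7044 GΩ = 0.7044e3 MΩ = 704.4
  7935 kΩ = 7935e-3 MΩ = 7.935
  441.5 MΩ → 441.5
Sum: 6.19 + 704.4 + 7.935 + 441.5 = 1160.025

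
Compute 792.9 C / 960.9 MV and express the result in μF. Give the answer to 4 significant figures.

(792.9) / (960.9e6) = 0.825164e-6 F

0.8252 μF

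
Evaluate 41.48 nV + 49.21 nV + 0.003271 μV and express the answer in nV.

In nV:
  41.48 nV → 41.48
  49.21 nV → 49.21
  0.003271 μV = 0.003271 × 10^3 nV = 3.271
Sum: 41.48 + 49.21 + 3.271 = 93.961

93.961 nV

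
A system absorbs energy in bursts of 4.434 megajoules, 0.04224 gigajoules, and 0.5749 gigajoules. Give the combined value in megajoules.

In megajoules:
  4.434 megajoules → 4.434
  0.04224 gigajoules = 0.04224e3 megajoules = 42.24
  0.5749 gigajoules = 0.5749e3 megajoules = 574.9
Sum: 4.434 + 42.24 + 574.9 = 621.574

621.574 megajoules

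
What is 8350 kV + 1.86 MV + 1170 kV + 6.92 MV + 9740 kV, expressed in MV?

In MV:
  8350 kV = 8350 × 10^-3 MV = 8.35
  1.86 MV → 1.86
  1170 kV = 1170 × 10^-3 MV = 1.17
  6.92 MV → 6.92
  9740 kV = 9740 × 10^-3 MV = 9.74
Sum: 8.35 + 1.86 + 1.17 + 6.92 + 9.74 = 28.04

28.04 MV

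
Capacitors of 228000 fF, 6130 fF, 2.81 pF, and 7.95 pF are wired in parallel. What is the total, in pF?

244.89 pF

In pF:
  228000 fF = 228000e-3 pF = 228
  6130 fF = 6130e-3 pF = 6.13
  2.81 pF → 2.81
  7.95 pF → 7.95
Sum: 228 + 6.13 + 2.81 + 7.95 = 244.89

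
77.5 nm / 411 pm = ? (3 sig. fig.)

189

(77.5 × 10⁻⁹) / (411 × 10⁻¹²) = 0.1886 × 10³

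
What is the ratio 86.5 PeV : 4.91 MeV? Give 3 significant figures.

17600000000

(86.5e15) / (4.91e6) = 17.62e9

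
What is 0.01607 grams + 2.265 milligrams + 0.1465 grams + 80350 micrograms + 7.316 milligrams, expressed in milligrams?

In milligrams:
  0.01607 grams = 0.01607 × 10^3 milligrams = 16.07
  2.265 milligrams → 2.265
  0.1465 grams = 0.1465 × 10^3 milligrams = 146.5
  80350 micrograms = 80350 × 10^-3 milligrams = 80.35
  7.316 milligrams → 7.316
Sum: 16.07 + 2.265 + 146.5 + 80.35 + 7.316 = 252.501

252.501 milligrams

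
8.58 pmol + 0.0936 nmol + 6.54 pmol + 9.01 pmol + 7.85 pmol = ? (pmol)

In pmol:
  8.58 pmol → 8.58
  0.0936 nmol = 0.0936e3 pmol = 93.6
  6.54 pmol → 6.54
  9.01 pmol → 9.01
  7.85 pmol → 7.85
Sum: 8.58 + 93.6 + 6.54 + 9.01 + 7.85 = 125.58

125.58 pmol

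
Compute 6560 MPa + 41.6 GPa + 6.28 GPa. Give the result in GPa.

54.44 GPa

In GPa:
  6560 MPa = 6560e-3 GPa = 6.56
  41.6 GPa → 41.6
  6.28 GPa → 6.28
Sum: 6.56 + 41.6 + 6.28 = 54.44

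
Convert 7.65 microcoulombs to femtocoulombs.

micro = 1e-6, femto = 1e-15; factor is 1e9.
7.65 × 1e9 = 7650000000

7650000000 femtocoulombs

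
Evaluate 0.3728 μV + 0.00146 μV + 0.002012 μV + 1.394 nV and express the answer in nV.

In nV:
  0.3728 μV = 0.3728 × 10^3 nV = 372.8
  0.00146 μV = 0.00146 × 10^3 nV = 1.46
  0.002012 μV = 0.002012 × 10^3 nV = 2.012
  1.394 nV → 1.394
Sum: 372.8 + 1.46 + 2.012 + 1.394 = 377.666

377.666 nV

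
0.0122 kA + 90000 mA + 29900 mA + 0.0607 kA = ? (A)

192.8 A

In A:
  0.0122 kA = 0.0122e3 A = 12.2
  90000 mA = 90000e-3 A = 90
  29900 mA = 29900e-3 A = 29.9
  0.0607 kA = 0.0607e3 A = 60.7
Sum: 12.2 + 90 + 29.9 + 60.7 = 192.8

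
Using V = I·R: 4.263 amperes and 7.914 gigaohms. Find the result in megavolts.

4.263 × 7.914e9 = 33.737382e9 V

33737.382 megavolts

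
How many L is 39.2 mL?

0.0392 L

milli = 10⁻³, (no prefix) = 10⁰; factor is 10⁻³.
39.2 × 10⁻³ = 0.0392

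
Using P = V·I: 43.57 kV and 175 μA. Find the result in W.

7.62475 W

43.57e3 × 175e-6 = 7624.75e-3 W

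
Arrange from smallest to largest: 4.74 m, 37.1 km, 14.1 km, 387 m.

4.74 m < 387 m < 14.1 km < 37.1 km

4.74 m = 4.74 m
37.1 km = 37100 m
14.1 km = 14100 m
387 m = 387 m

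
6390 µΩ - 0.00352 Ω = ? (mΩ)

2.87 mΩ

In mΩ:
  6390 µΩ = 6390 × 10⁻³ mΩ = 6.39
  0.00352 Ω = 0.00352 × 10³ mΩ = 3.52
Difference: 6.39 - 3.52 = 2.87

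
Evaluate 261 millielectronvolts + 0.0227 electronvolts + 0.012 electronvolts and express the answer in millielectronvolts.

In millielectronvolts:
  261 millielectronvolts → 261
  0.0227 electronvolts = 0.0227 × 10^3 millielectronvolts = 22.7
  0.012 electronvolts = 0.012 × 10^3 millielectronvolts = 12
Sum: 261 + 22.7 + 12 = 295.7

295.7 millielectronvolts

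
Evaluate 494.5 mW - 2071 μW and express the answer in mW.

492.429 mW

In mW:
  494.5 mW → 494.5
  2071 μW = 2071 × 10⁻³ mW = 2.071
Difference: 494.5 - 2.071 = 492.429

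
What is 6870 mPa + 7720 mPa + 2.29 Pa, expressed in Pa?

16.88 Pa

In Pa:
  6870 mPa = 6870 × 10⁻³ Pa = 6.87
  7720 mPa = 7720 × 10⁻³ Pa = 7.72
  2.29 Pa → 2.29
Sum: 6.87 + 7.72 + 2.29 = 16.88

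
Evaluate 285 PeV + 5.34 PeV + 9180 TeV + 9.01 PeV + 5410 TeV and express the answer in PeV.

313.94 PeV

In PeV:
  285 PeV → 285
  5.34 PeV → 5.34
  9180 TeV = 9180 × 10⁻³ PeV = 9.18
  9.01 PeV → 9.01
  5410 TeV = 5410 × 10⁻³ PeV = 5.41
Sum: 285 + 5.34 + 9.18 + 9.01 + 5.41 = 313.94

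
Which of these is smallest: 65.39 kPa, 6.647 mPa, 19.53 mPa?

65.39 kPa = 65390 Pa
6.647 mPa = 0.006647 Pa
19.53 mPa = 0.01953 Pa

6.647 mPa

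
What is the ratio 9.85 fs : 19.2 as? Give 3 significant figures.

(9.85e-15) / (19.2e-18) = 0.513e3

513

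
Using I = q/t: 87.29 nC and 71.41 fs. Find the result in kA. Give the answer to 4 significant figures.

1222 kA

(87.29 × 10^-9) / (71.41 × 10^-15) = 1.22238 × 10^6 A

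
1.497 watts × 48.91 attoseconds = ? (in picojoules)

1.497 × 48.91 × 10⁻¹⁸ = 73.21827 × 10⁻¹⁸ J

0.00007321827 picojoules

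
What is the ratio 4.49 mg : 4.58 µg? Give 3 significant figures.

980

(4.49 × 10^-3) / (4.58 × 10^-6) = 0.9803 × 10^3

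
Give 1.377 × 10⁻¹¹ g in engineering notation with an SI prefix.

13.77 pg

= 13.77 × 10⁻¹² g; 10⁻¹² is pico.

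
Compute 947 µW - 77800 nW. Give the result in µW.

In µW:
  947 µW → 947
  77800 nW = 77800 × 10^-3 µW = 77.8
Difference: 947 - 77.8 = 869.2

869.2 µW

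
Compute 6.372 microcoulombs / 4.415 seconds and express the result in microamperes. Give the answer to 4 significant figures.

(6.372 × 10^-6) / (4.415) = 1.44326 × 10^-6 A

1.443 microamperes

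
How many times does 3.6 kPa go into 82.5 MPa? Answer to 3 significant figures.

22900

(82.5e6) / (3.6e3) = 22.92e3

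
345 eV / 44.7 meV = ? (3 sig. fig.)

7720

(345) / (44.7 × 10^-3) = 7.718 × 10^3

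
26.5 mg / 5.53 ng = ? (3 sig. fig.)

4790000

(26.5 × 10⁻³) / (5.53 × 10⁻⁹) = 4.792 × 10⁶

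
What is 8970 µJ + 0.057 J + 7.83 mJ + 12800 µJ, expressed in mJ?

In mJ:
  8970 µJ = 8970 × 10^-3 mJ = 8.97
  0.057 J = 0.057 × 10^3 mJ = 57
  7.83 mJ → 7.83
  12800 µJ = 12800 × 10^-3 mJ = 12.8
Sum: 8.97 + 57 + 7.83 + 12.8 = 86.6

86.6 mJ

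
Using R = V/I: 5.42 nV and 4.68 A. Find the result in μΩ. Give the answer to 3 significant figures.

(5.42e-9) / (4.68) = 1.1581e-9 Ω

0.00116 μΩ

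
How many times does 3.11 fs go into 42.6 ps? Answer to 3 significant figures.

13700

(42.6 × 10⁻¹²) / (3.11 × 10⁻¹⁵) = 13.7 × 10³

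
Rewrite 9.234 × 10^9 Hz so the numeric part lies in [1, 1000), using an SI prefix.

= 9.234 × 10^9 Hz; 10^9 is giga.

9.234 GHz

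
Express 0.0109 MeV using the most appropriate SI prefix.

= 10.9 × 10^3 eV; 10^3 is kilo.

10.9 keV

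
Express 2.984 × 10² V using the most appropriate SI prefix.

= 298.4 V; mantissa already in [1, 1000).

298.4 V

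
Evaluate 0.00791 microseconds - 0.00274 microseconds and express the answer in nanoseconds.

5.17 nanoseconds

In nanoseconds:
  0.00791 microseconds = 0.00791 × 10³ nanoseconds = 7.91
  0.00274 microseconds = 0.00274 × 10³ nanoseconds = 2.74
Difference: 7.91 - 2.74 = 5.17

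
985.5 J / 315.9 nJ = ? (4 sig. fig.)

3120000000

(985.5) / (315.9 × 10⁻⁹) = 3.1197 × 10⁹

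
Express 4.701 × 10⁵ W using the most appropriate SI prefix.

= 470.1 × 10³ W; 10³ is kilo.

470.1 kW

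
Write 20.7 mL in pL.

milli = 10^-3, pico = 10^-12; factor is 10^9.
20.7 × 10^9 = 20700000000

20700000000 pL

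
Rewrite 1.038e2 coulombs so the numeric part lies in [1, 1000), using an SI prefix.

= 103.8 coulombs; mantissa already in [1, 1000).

103.8 coulombs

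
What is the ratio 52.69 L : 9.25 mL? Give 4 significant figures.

5696

(52.69) / (9.25 × 10⁻³) = 5.6962 × 10³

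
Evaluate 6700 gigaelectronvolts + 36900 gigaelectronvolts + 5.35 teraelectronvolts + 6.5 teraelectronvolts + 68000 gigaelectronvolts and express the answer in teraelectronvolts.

In teraelectronvolts:
  6700 gigaelectronvolts = 6700 × 10⁻³ teraelectronvolts = 6.7
  36900 gigaelectronvolts = 36900 × 10⁻³ teraelectronvolts = 36.9
  5.35 teraelectronvolts → 5.35
  6.5 teraelectronvolts → 6.5
  68000 gigaelectronvolts = 68000 × 10⁻³ teraelectronvolts = 68
Sum: 6.7 + 36.9 + 5.35 + 6.5 + 68 = 123.45

123.45 teraelectronvolts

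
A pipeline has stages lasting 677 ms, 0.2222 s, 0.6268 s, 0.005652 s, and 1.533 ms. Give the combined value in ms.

In ms:
  677 ms → 677
  0.2222 s = 0.2222 × 10^3 ms = 222.2
  0.6268 s = 0.6268 × 10^3 ms = 626.8
  0.005652 s = 0.005652 × 10^3 ms = 5.652
  1.533 ms → 1.533
Sum: 677 + 222.2 + 626.8 + 5.652 + 1.533 = 1533.185

1533.185 ms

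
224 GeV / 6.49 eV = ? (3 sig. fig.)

34500000000

(224 × 10⁹) / (6.49) = 34.51 × 10⁹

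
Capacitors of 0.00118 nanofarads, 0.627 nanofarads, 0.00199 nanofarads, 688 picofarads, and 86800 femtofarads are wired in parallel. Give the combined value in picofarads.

1404.97 picofarads

In picofarads:
  0.00118 nanofarads = 0.00118e3 picofarads = 1.18
  0.627 nanofarads = 0.627e3 picofarads = 627
  0.00199 nanofarads = 0.00199e3 picofarads = 1.99
  688 picofarads → 688
  86800 femtofarads = 86800e-3 picofarads = 86.8
Sum: 1.18 + 627 + 1.99 + 688 + 86.8 = 1404.97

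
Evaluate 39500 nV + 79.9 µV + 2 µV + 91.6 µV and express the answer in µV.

213 µV

In µV:
  39500 nV = 39500e-3 µV = 39.5
  79.9 µV → 79.9
  2 µV → 2
  91.6 µV → 91.6
Sum: 39.5 + 79.9 + 2 + 91.6 = 213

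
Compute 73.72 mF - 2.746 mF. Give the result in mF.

In mF:
  73.72 mF → 73.72
  2.746 mF → 2.746
Difference: 73.72 - 2.746 = 70.974

70.974 mF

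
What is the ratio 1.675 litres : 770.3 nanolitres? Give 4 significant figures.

2174000

(1.675) / (770.3 × 10⁻⁹) = 0.0021745 × 10⁹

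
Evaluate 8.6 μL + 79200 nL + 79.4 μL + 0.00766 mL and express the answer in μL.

In μL:
  8.6 μL → 8.6
  79200 nL = 79200 × 10⁻³ μL = 79.2
  79.4 μL → 79.4
  0.00766 mL = 0.00766 × 10³ μL = 7.66
Sum: 8.6 + 79.2 + 79.4 + 7.66 = 174.86

174.86 μL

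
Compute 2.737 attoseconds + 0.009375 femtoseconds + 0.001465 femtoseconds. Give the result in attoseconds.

13.577 attoseconds

In attoseconds:
  2.737 attoseconds → 2.737
  0.009375 femtoseconds = 0.009375 × 10³ attoseconds = 9.375
  0.001465 femtoseconds = 0.001465 × 10³ attoseconds = 1.465
Sum: 2.737 + 9.375 + 1.465 = 13.577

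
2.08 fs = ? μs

femto = 1e-15, micro = 1e-6; factor is 1e-9.
2.08 × 1e-9 = 0.00000000208

0.00000000208 μs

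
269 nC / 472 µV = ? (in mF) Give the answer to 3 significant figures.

(269e-9) / (472e-6) = 0.56992e-3 F

0.570 mF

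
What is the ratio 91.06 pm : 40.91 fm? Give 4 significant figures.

2226

(91.06e-12) / (40.91e-15) = 2.2259e3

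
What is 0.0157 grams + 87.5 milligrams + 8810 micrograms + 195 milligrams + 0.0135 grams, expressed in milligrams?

320.51 milligrams

In milligrams:
  0.0157 grams = 0.0157 × 10^3 milligrams = 15.7
  87.5 milligrams → 87.5
  8810 micrograms = 8810 × 10^-3 milligrams = 8.81
  195 milligrams → 195
  0.0135 grams = 0.0135 × 10^3 milligrams = 13.5
Sum: 15.7 + 87.5 + 8.81 + 195 + 13.5 = 320.51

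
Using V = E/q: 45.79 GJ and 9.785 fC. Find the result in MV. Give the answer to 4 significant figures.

(45.79 × 10^9) / (9.785 × 10^-15) = 4.67961 × 10^24 V

4680000000000000000 MV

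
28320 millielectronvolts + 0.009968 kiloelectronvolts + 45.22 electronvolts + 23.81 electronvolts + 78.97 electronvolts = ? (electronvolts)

186.288 electronvolts

In electronvolts:
  28320 millielectronvolts = 28320 × 10^-3 electronvolts = 28.32
  0.009968 kiloelectronvolts = 0.009968 × 10^3 electronvolts = 9.968
  45.22 electronvolts → 45.22
  23.81 electronvolts → 23.81
  78.97 electronvolts → 78.97
Sum: 28.32 + 9.968 + 45.22 + 23.81 + 78.97 = 186.288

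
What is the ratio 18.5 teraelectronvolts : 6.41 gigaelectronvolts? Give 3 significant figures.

(18.5e12) / (6.41e9) = 2.886e3

2890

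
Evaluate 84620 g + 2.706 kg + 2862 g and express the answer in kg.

In kg:
  84620 g = 84620 × 10^-3 kg = 84.62
  2.706 kg → 2.706
  2862 g = 2862 × 10^-3 kg = 2.862
Sum: 84.62 + 2.706 + 2.862 = 90.188

90.188 kg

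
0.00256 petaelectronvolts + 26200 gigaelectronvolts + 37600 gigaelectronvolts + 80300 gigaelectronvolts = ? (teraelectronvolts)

In teraelectronvolts:
  0.00256 petaelectronvolts = 0.00256 × 10^3 teraelectronvolts = 2.56
  26200 gigaelectronvolts = 26200 × 10^-3 teraelectronvolts = 26.2
  37600 gigaelectronvolts = 37600 × 10^-3 teraelectronvolts = 37.6
  80300 gigaelectronvolts = 80300 × 10^-3 teraelectronvolts = 80.3
Sum: 2.56 + 26.2 + 37.6 + 80.3 = 146.66

146.66 teraelectronvolts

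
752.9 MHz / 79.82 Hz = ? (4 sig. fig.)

9432000

(752.9 × 10^6) / (79.82) = 9.4325 × 10^6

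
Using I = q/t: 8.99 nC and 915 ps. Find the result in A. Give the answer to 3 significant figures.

9.83 A

(8.99 × 10⁻⁹) / (915 × 10⁻¹²) = 0.0098251 × 10³ A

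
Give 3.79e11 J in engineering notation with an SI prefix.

379 GJ

= 379e9 J; 1e9 is giga.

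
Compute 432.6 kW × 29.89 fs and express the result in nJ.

432.6 × 10^3 × 29.89 × 10^-15 = 12930.414 × 10^-12 J

12.930414 nJ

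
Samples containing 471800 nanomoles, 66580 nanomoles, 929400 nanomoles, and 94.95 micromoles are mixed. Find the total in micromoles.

1562.73 micromoles

In micromoles:
  471800 nanomoles = 471800e-3 micromoles = 471.8
  66580 nanomoles = 66580e-3 micromoles = 66.58
  929400 nanomoles = 929400e-3 micromoles = 929.4
  94.95 micromoles → 94.95
Sum: 471.8 + 66.58 + 929.4 + 94.95 = 1562.73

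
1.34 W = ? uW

(no prefix) = 10⁰, micro = 10⁻⁶; factor is 10⁶.
1.34 × 10⁶ = 1340000

1340000 uW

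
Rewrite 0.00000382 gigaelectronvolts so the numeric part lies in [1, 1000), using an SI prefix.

3.82 kiloelectronvolts

= 3.82 × 10³ electronvolts; 10³ is kilo.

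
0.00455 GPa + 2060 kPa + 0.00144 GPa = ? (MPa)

8.05 MPa

In MPa:
  0.00455 GPa = 0.00455e3 MPa = 4.55
  2060 kPa = 2060e-3 MPa = 2.06
  0.00144 GPa = 0.00144e3 MPa = 1.44
Sum: 4.55 + 2.06 + 1.44 = 8.05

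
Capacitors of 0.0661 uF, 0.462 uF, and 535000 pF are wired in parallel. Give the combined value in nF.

1063.1 nF

In nF:
  0.0661 uF = 0.0661e3 nF = 66.1
  0.462 uF = 0.462e3 nF = 462
  535000 pF = 535000e-3 nF = 535
Sum: 66.1 + 462 + 535 = 1063.1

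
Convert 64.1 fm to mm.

0.0000000000641 mm

femto = 10⁻¹⁵, milli = 10⁻³; factor is 10⁻¹².
64.1 × 10⁻¹² = 0.0000000000641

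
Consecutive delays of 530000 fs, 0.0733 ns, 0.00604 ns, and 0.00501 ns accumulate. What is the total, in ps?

614.35 ps

In ps:
  530000 fs = 530000e-3 ps = 530
  0.0733 ns = 0.0733e3 ps = 73.3
  0.00604 ns = 0.00604e3 ps = 6.04
  0.00501 ns = 0.00501e3 ps = 5.01
Sum: 530 + 73.3 + 6.04 + 5.01 = 614.35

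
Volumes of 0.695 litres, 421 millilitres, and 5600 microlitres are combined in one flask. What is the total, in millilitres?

In millilitres:
  0.695 litres = 0.695 × 10^3 millilitres = 695
  421 millilitres → 421
  5600 microlitres = 5600 × 10^-3 millilitres = 5.6
Sum: 695 + 421 + 5.6 = 1121.6

1121.6 millilitres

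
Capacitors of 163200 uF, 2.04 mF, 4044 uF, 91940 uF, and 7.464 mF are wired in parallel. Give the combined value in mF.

268.688 mF

In mF:
  163200 uF = 163200 × 10^-3 mF = 163.2
  2.04 mF → 2.04
  4044 uF = 4044 × 10^-3 mF = 4.044
  91940 uF = 91940 × 10^-3 mF = 91.94
  7.464 mF → 7.464
Sum: 163.2 + 2.04 + 4.044 + 91.94 + 7.464 = 268.688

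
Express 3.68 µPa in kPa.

0.00000000368 kPa

micro = 10^-6, kilo = 10^3; factor is 10^-9.
3.68 × 10^-9 = 0.00000000368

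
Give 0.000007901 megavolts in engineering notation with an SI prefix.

= 7.901 volts; mantissa already in [1, 1000).

7.901 volts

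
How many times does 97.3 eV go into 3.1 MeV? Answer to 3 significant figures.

(3.1 × 10⁶) / (97.3) = 0.03186 × 10⁶

31900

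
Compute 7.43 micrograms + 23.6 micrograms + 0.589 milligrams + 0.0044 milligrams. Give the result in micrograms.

624.43 micrograms

In micrograms:
  7.43 micrograms → 7.43
  23.6 micrograms → 23.6
  0.589 milligrams = 0.589e3 micrograms = 589
  0.0044 milligrams = 0.0044e3 micrograms = 4.4
Sum: 7.43 + 23.6 + 589 + 4.4 = 624.43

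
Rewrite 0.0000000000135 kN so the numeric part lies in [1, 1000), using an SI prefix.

= 13.5 × 10^-9 N; 10^-9 is nano.

13.5 nN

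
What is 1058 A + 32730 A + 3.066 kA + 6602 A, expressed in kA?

In kA:
  1058 A = 1058e-3 kA = 1.058
  32730 A = 32730e-3 kA = 32.73
  3.066 kA → 3.066
  6602 A = 6602e-3 kA = 6.602
Sum: 1.058 + 32.73 + 3.066 + 6.602 = 43.456

43.456 kA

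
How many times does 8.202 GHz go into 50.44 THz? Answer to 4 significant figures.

6150

(50.44e12) / (8.202e9) = 6.1497e3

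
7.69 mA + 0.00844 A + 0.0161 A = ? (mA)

In mA:
  7.69 mA → 7.69
  0.00844 A = 0.00844 × 10³ mA = 8.44
  0.0161 A = 0.0161 × 10³ mA = 16.1
Sum: 7.69 + 8.44 + 16.1 = 32.23

32.23 mA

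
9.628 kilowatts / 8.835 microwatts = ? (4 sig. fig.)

1090000000

(9.628e3) / (8.835e-6) = 1.0898e9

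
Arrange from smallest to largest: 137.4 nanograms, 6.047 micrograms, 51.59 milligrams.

137.4 nanograms < 6.047 micrograms < 51.59 milligrams

137.4 nanograms = 0.0000001374 grams
6.047 micrograms = 0.000006047 grams
51.59 milligrams = 0.05159 grams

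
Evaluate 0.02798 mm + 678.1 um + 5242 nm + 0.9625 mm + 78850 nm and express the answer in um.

In um:
  0.02798 mm = 0.02798 × 10³ um = 27.98
  678.1 um → 678.1
  5242 nm = 5242 × 10⁻³ um = 5.242
  0.9625 mm = 0.9625 × 10³ um = 962.5
  78850 nm = 78850 × 10⁻³ um = 78.85
Sum: 27.98 + 678.1 + 5.242 + 962.5 + 78.85 = 1752.672

1752.672 um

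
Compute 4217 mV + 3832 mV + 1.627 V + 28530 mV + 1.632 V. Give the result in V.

In V:
  4217 mV = 4217 × 10⁻³ V = 4.217
  3832 mV = 3832 × 10⁻³ V = 3.832
  1.627 V → 1.627
  28530 mV = 28530 × 10⁻³ V = 28.53
  1.632 V → 1.632
Sum: 4.217 + 3.832 + 1.627 + 28.53 + 1.632 = 39.838

39.838 V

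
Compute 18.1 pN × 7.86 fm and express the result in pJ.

0.000000000000142266 pJ

18.1 × 10^-12 × 7.86 × 10^-15 = 142.266 × 10^-27 J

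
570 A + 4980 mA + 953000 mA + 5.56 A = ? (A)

In A:
  570 A → 570
  4980 mA = 4980 × 10^-3 A = 4.98
  953000 mA = 953000 × 10^-3 A = 953
  5.56 A → 5.56
Sum: 570 + 4.98 + 953 + 5.56 = 1533.54

1533.54 A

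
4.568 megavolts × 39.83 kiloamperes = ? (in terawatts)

4.568 × 10⁶ × 39.83 × 10³ = 181.94344 × 10⁹ W

0.18194344 terawatts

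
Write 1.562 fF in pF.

femto = 10⁻¹⁵, pico = 10⁻¹²; factor is 10⁻³.
1.562 × 10⁻³ = 0.001562

0.001562 pF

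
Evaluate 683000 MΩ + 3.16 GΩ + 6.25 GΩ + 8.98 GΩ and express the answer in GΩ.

701.39 GΩ

In GΩ:
  683000 MΩ = 683000 × 10⁻³ GΩ = 683
  3.16 GΩ → 3.16
  6.25 GΩ → 6.25
  8.98 GΩ → 8.98
Sum: 683 + 3.16 + 6.25 + 8.98 = 701.39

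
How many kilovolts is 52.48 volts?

(no prefix) = 10^0, kilo = 10^3; factor is 10^-3.
52.48 × 10^-3 = 0.05248

0.05248 kilovolts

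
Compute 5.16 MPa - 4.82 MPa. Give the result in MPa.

0.34 MPa

In MPa:
  5.16 MPa → 5.16
  4.82 MPa → 4.82
Difference: 5.16 - 4.82 = 0.34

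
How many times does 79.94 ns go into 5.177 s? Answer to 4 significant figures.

(5.177) / (79.94e-9) = 0.064761e9

64760000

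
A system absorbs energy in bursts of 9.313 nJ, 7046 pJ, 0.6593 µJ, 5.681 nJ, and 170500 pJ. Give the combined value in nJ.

In nJ:
  9.313 nJ → 9.313
  7046 pJ = 7046 × 10^-3 nJ = 7.046
  0.6593 µJ = 0.6593 × 10^3 nJ = 659.3
  5.681 nJ → 5.681
  170500 pJ = 170500 × 10^-3 nJ = 170.5
Sum: 9.313 + 7.046 + 659.3 + 5.681 + 170.5 = 851.84

851.84 nJ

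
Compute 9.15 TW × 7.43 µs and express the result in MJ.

67.9845 MJ

9.15 × 10¹² × 7.43 × 10⁻⁶ = 67.9845 × 10⁶ J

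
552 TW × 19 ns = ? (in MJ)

10.488 MJ

552e12 × 19e-9 = 10488e3 J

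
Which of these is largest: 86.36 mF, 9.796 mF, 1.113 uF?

86.36 mF = 0.08636 F
9.796 mF = 0.009796 F
1.113 uF = 0.000001113 F

86.36 mF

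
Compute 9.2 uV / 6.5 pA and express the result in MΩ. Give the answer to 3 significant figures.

(9.2 × 10^-6) / (6.5 × 10^-12) = 1.4154 × 10^6 Ω

1.42 MΩ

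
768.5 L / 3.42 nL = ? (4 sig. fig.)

224700000000

(768.5) / (3.42e-9) = 224.71e9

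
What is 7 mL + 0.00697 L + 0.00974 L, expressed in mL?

In mL:
  7 mL → 7
  0.00697 L = 0.00697 × 10³ mL = 6.97
  0.00974 L = 0.00974 × 10³ mL = 9.74
Sum: 7 + 6.97 + 9.74 = 23.71

23.71 mL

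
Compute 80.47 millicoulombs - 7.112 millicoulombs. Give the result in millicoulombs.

In millicoulombs:
  80.47 millicoulombs → 80.47
  7.112 millicoulombs → 7.112
Difference: 80.47 - 7.112 = 73.358

73.358 millicoulombs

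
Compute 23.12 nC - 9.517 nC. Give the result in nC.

13.603 nC

In nC:
  23.12 nC → 23.12
  9.517 nC → 9.517
Difference: 23.12 - 9.517 = 13.603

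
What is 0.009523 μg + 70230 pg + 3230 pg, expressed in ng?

82.983 ng

In ng:
  0.009523 μg = 0.009523 × 10^3 ng = 9.523
  70230 pg = 70230 × 10^-3 ng = 70.23
  3230 pg = 3230 × 10^-3 ng = 3.23
Sum: 9.523 + 70.23 + 3.23 = 82.983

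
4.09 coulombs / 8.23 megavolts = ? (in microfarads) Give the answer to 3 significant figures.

(4.09) / (8.23e6) = 0.49696e-6 F

0.497 microfarads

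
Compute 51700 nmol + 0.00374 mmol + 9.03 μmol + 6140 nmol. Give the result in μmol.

70.61 μmol

In μmol:
  51700 nmol = 51700 × 10⁻³ μmol = 51.7
  0.00374 mmol = 0.00374 × 10³ μmol = 3.74
  9.03 μmol → 9.03
  6140 nmol = 6140 × 10⁻³ μmol = 6.14
Sum: 51.7 + 3.74 + 9.03 + 6.14 = 70.61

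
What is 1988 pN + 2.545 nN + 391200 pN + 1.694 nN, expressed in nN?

397.427 nN

In nN:
  1988 pN = 1988 × 10^-3 nN = 1.988
  2.545 nN → 2.545
  391200 pN = 391200 × 10^-3 nN = 391.2
  1.694 nN → 1.694
Sum: 1.988 + 2.545 + 391.2 + 1.694 = 397.427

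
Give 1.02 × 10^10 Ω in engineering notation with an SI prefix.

= 10.2 × 10^9 Ω; 10^9 is giga.

10.2 GΩ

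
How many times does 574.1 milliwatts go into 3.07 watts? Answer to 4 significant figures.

5.348

(3.07) / (574.1e-3) = 0.0053475e3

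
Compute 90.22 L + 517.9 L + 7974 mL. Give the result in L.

616.094 L

In L:
  90.22 L → 90.22
  517.9 L → 517.9
  7974 mL = 7974 × 10^-3 L = 7.974
Sum: 90.22 + 517.9 + 7.974 = 616.094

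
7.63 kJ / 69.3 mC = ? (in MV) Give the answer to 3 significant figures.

0.110 MV

(7.63 × 10³) / (69.3 × 10⁻³) = 0.1101 × 10⁶ V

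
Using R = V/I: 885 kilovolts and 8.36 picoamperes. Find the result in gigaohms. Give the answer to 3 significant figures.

106000000 gigaohms

(885 × 10^3) / (8.36 × 10^-12) = 105.86 × 10^15 Ω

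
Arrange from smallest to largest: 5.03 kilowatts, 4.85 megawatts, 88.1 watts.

5.03 kilowatts = 5030 watts
4.85 megawatts = 4850000 watts
88.1 watts = 88.1 watts

88.1 watts < 5.03 kilowatts < 4.85 megawatts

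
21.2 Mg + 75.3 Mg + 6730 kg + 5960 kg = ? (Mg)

109.19 Mg

In Mg:
  21.2 Mg → 21.2
  75.3 Mg → 75.3
  6730 kg = 6730 × 10⁻³ Mg = 6.73
  5960 kg = 5960 × 10⁻³ Mg = 5.96
Sum: 21.2 + 75.3 + 6.73 + 5.96 = 109.19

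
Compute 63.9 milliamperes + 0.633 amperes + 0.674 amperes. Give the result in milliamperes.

In milliamperes:
  63.9 milliamperes → 63.9
  0.633 amperes = 0.633e3 milliamperes = 633
  0.674 amperes = 0.674e3 milliamperes = 674
Sum: 63.9 + 633 + 674 = 1370.9

1370.9 milliamperes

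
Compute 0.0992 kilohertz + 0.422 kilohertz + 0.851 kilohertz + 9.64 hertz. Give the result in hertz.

1381.84 hertz

In hertz:
  0.0992 kilohertz = 0.0992 × 10^3 hertz = 99.2
  0.422 kilohertz = 0.422 × 10^3 hertz = 422
  0.851 kilohertz = 0.851 × 10^3 hertz = 851
  9.64 hertz → 9.64
Sum: 99.2 + 422 + 851 + 9.64 = 1381.84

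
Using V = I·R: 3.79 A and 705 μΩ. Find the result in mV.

2.67195 mV

3.79 × 705 × 10⁻⁶ = 2671.95 × 10⁻⁶ V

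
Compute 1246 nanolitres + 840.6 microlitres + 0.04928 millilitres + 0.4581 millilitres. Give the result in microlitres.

In microlitres:
  1246 nanolitres = 1246 × 10⁻³ microlitres = 1.246
  840.6 microlitres → 840.6
  0.04928 millilitres = 0.04928 × 10³ microlitres = 49.28
  0.4581 millilitres = 0.4581 × 10³ microlitres = 458.1
Sum: 1.246 + 840.6 + 49.28 + 458.1 = 1349.226

1349.226 microlitres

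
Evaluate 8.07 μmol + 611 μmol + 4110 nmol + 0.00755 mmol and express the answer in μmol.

In μmol:
  8.07 μmol → 8.07
  611 μmol → 611
  4110 nmol = 4110 × 10⁻³ μmol = 4.11
  0.00755 mmol = 0.00755 × 10³ μmol = 7.55
Sum: 8.07 + 611 + 4.11 + 7.55 = 630.73

630.73 μmol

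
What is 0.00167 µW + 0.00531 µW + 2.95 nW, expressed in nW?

9.93 nW

In nW:
  0.00167 µW = 0.00167 × 10^3 nW = 1.67
  0.00531 µW = 0.00531 × 10^3 nW = 5.31
  2.95 nW → 2.95
Sum: 1.67 + 5.31 + 2.95 = 9.93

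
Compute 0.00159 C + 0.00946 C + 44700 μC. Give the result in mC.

In mC:
  0.00159 C = 0.00159 × 10³ mC = 1.59
  0.00946 C = 0.00946 × 10³ mC = 9.46
  44700 μC = 44700 × 10⁻³ mC = 44.7
Sum: 1.59 + 9.46 + 44.7 = 55.75

55.75 mC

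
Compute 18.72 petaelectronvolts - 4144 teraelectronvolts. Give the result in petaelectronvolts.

In petaelectronvolts:
  18.72 petaelectronvolts → 18.72
  4144 teraelectronvolts = 4144 × 10⁻³ petaelectronvolts = 4.144
Difference: 18.72 - 4.144 = 14.576

14.576 petaelectronvolts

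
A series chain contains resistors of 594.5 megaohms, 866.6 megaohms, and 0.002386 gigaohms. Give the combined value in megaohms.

In megaohms:
  594.5 megaohms → 594.5
  866.6 megaohms → 866.6
  0.002386 gigaohms = 0.002386 × 10^3 megaohms = 2.386
Sum: 594.5 + 866.6 + 2.386 = 1463.486

1463.486 megaohms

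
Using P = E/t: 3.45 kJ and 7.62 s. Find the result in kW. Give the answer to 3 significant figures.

(3.45 × 10³) / (7.62) = 0.45276 × 10³ W

0.453 kW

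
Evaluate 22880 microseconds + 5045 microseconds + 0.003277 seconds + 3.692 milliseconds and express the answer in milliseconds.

34.894 milliseconds

In milliseconds:
  22880 microseconds = 22880e-3 milliseconds = 22.88
  5045 microseconds = 5045e-3 milliseconds = 5.045
  0.003277 seconds = 0.003277e3 milliseconds = 3.277
  3.692 milliseconds → 3.692
Sum: 22.88 + 5.045 + 3.277 + 3.692 = 34.894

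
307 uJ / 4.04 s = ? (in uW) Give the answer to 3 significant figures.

(307 × 10⁻⁶) / (4.04) = 75.99 × 10⁻⁶ W

76.0 uW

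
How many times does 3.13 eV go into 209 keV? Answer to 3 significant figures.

(209 × 10^3) / (3.13) = 66.77 × 10^3

66800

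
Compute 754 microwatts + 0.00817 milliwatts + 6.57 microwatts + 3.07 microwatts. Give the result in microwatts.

771.81 microwatts

In microwatts:
  754 microwatts → 754
  0.00817 milliwatts = 0.00817e3 microwatts = 8.17
  6.57 microwatts → 6.57
  3.07 microwatts → 3.07
Sum: 754 + 8.17 + 6.57 + 3.07 = 771.81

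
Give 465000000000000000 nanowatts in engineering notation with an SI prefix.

= 465e6 watts; 1e6 is mega.

465 megawatts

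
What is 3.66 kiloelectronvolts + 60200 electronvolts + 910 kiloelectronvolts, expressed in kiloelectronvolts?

In kiloelectronvolts:
  3.66 kiloelectronvolts → 3.66
  60200 electronvolts = 60200 × 10⁻³ kiloelectronvolts = 60.2
  910 kiloelectronvolts → 910
Sum: 3.66 + 60.2 + 910 = 973.86

973.86 kiloelectronvolts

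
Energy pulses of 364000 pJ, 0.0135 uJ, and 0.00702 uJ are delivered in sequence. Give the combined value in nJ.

384.52 nJ

In nJ:
  364000 pJ = 364000 × 10^-3 nJ = 364
  0.0135 uJ = 0.0135 × 10^3 nJ = 13.5
  0.00702 uJ = 0.00702 × 10^3 nJ = 7.02
Sum: 364 + 13.5 + 7.02 = 384.52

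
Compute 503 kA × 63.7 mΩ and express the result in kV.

503 × 10³ × 63.7 × 10⁻³ = 32041.1 V

32.0411 kV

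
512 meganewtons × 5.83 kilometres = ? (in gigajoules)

2984.96 gigajoules

512 × 10⁶ × 5.83 × 10³ = 2984.96 × 10⁹ J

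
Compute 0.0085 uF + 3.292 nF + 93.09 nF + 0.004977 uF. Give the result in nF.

109.859 nF

In nF:
  0.0085 uF = 0.0085 × 10^3 nF = 8.5
  3.292 nF → 3.292
  93.09 nF → 93.09
  0.004977 uF = 0.004977 × 10^3 nF = 4.977
Sum: 8.5 + 3.292 + 93.09 + 4.977 = 109.859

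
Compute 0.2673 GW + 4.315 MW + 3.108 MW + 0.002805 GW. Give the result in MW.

In MW:
  0.2673 GW = 0.2673e3 MW = 267.3
  4.315 MW → 4.315
  3.108 MW → 3.108
  0.002805 GW = 0.002805e3 MW = 2.805
Sum: 267.3 + 4.315 + 3.108 + 2.805 = 277.528

277.528 MW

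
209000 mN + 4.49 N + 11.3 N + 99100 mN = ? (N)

323.89 N

In N:
  209000 mN = 209000 × 10^-3 N = 209
  4.49 N → 4.49
  11.3 N → 11.3
  99100 mN = 99100 × 10^-3 N = 99.1
Sum: 209 + 4.49 + 11.3 + 99.1 = 323.89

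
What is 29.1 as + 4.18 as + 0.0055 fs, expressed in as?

38.78 as

In as:
  29.1 as → 29.1
  4.18 as → 4.18
  0.0055 fs = 0.0055e3 as = 5.5
Sum: 29.1 + 4.18 + 5.5 = 38.78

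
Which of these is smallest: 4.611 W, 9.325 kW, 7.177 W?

4.611 W = 4.611 W
9.325 kW = 9325 W
7.177 W = 7.177 W

4.611 W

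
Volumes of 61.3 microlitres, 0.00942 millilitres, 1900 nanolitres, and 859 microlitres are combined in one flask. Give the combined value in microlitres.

931.62 microlitres

In microlitres:
  61.3 microlitres → 61.3
  0.00942 millilitres = 0.00942 × 10³ microlitres = 9.42
  1900 nanolitres = 1900 × 10⁻³ microlitres = 1.9
  859 microlitres → 859
Sum: 61.3 + 9.42 + 1.9 + 859 = 931.62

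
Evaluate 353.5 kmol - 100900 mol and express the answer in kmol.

In kmol:
  353.5 kmol → 353.5
  100900 mol = 100900 × 10^-3 kmol = 100.9
Difference: 353.5 - 100.9 = 252.6

252.6 kmol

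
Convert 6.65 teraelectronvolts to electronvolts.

6650000000000 electronvolts

tera = 10^12, (no prefix) = 10^0; factor is 10^12.
6.65 × 10^12 = 6650000000000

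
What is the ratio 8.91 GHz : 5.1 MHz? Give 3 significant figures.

1750

(8.91 × 10^9) / (5.1 × 10^6) = 1.747 × 10^3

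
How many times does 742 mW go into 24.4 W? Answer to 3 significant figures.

(24.4) / (742 × 10^-3) = 0.03288 × 10^3

32.9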